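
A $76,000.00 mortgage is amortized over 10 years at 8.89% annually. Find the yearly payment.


Formula: PMT = PV * r / (1 - (1+r)^(-n))
Denominator: 1 - (1 + 0.0889)^(-10) = 0.573303
Numerator: $76,000.00 * 0.0889 = 6756.4
PMT = 6756.4 / 0.573303 = $11,785.05

$11,785.05


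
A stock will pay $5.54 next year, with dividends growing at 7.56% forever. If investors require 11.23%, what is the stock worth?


Formula: P = D1 / (r - g)
Spread: r - g = 0.1123 - 0.0756 = 0.0367
Substituting: P = $5.54 / 0.0367
P = $150.95

$150.95


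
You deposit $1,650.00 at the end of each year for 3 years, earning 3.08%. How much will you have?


Formula: FV = PMT * ((1+r)^n - 1) / r
Growth factor: (1 + 0.0308)^3 = 1.095275
Numerator: 1.095275 - 1 = 0.095275
FV = $1,650.00 * 0.095275 / 0.0308 = $5,104.03

$5,104.03


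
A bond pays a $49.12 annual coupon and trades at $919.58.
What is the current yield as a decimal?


Formula: Current yield = annual coupon / price
Substituting: CY = $49.12 / $919.58
CY = 0.053416

0.053416


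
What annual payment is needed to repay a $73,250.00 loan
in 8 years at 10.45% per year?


Formula: PMT = PV * r / (1 - (1+r)^(-n))
Denominator: 1 - (1 + 0.1045)^(-8) = 0.548483
Numerator: $73,250.00 * 0.1045 = 7654.625
PMT = 7654.625 / 0.548483 = $13,956.00

$13,956.00


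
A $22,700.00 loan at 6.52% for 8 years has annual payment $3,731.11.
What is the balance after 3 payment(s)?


Formula: Balance = PV*(1+r)^k - PMT*((1+r)^k - 1)/r
Growth: (1 + 0.0652)^3 = 1.20863
Accumulated factor: ((1+r)^k - 1)/r = 3.199851
Balance = $22,700.00 * 1.20863 - $3,731.11 * 3.199851
Balance = $15,496.91

$15,496.91


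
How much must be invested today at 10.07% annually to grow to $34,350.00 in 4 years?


Formula: PV = FV / (1 + r)^n
Substituting: PV = $34,350.00 / (1 + 0.1007)^4
Discount factor: (1.1007)^4 = 1.46783
PV = $34,350.00 / 1.46783 = $23,401.89

$23,401.89


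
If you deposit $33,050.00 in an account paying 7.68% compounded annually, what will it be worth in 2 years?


Formula: FV = P * (1 + r)^n
Substituting: FV = $33,050.00 * (1 + 0.0768)^2
Growth factor: (1.0768)^2 = 1.159498
FV = $33,050.00 * 1.159498 = $38,321.42

$38,321.42


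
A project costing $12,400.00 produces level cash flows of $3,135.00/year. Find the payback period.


Formula: Payback = investment / annual cash flow
Substituting: Payback = $12,400.00 / $3,135.00
Payback = 3.9553 years

3.9553 years


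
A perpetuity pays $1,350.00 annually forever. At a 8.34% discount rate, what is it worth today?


Formula: PV = C / r
Substituting: PV = $1,350.00 / 0.0834
PV = $16,187.05

$16,187.05


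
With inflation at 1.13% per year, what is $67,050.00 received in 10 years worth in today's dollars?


Formula: Real value = nominal / (1 + inflation)^years
Price level: (1 + 0.0113)^10 = 1.118923
Real value = $67,050.00 / 1.118923 = $59,923.71

$59,923.71


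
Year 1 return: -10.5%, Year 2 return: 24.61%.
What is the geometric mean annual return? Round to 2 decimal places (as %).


Formula: Geometric mean = ((1+r1)*(1+r2))^(1/2) - 1
Product: (1 + -0.105) * (1 + 0.2461) = 0.895 * 1.2461 = 1.11526
Square root: 1.11526^0.5 = 1.056058
Geometric mean = 1.056058 - 1 = 0.056058
As percentage: 5.61%

5.61%


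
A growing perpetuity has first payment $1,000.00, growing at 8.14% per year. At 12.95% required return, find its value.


Formula: PV = C / (r - g)
Spread: r - g = 0.1295 - 0.0814 = 0.0481
Substituting: PV = $1,000.00 / 0.0481
PV = $20,790.02

$20,790.02


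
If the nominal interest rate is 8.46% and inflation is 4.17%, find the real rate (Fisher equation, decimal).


Formula: (1 + r_real) = (1 + r_nom) / (1 + inflation)
Substituting: (1 + r_real) = 1.0846 / 1.0417
(1 + r_real) = 1.041183
r_real = 1.041183 - 1 = 0.041183

0.041183


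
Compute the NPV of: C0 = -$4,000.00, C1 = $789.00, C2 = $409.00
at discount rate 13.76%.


Formula: NPV = C0 + C1/(1+r) + C2/(1+r)^2
Discount C1: $789.00 / (1 + 0.1376) = $693.57
Discount C2: $409.00 / (1 + 0.1376)^2 = $316.04
NPV = -$4,000.00 + $693.57 + $316.04 = -$2,990.39

-$2,990.39


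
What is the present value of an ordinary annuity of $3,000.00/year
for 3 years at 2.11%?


Formula: PV = PMT * (1 - (1+r)^(-n)) / r
Discount factor: (1 + 0.0211)^(-3) = 0.93928
Bracket: 1 - 0.93928 = 0.06072
PV = $3,000.00 * 0.06072 / 0.0211 = $8,633.15

$8,633.15


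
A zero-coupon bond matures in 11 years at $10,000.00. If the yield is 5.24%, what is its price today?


Formula: Price = FV / (1 + r)^n
Substituting: Price = $10,000.00 / (1 + 0.0524)^11
Discount factor: (1.0524)^11 = 1.753837
Price = $10,000.00 / 1.753837 = $5,701.78

$5,701.78


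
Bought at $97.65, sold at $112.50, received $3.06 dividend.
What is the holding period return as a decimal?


Formula: HPR = (P1 - P0 + D) / P0
Gain: $112.50 - $97.65 + $3.06 = $17.91
HPR = $17.91 / $97.65 = 0.1834

0.1834


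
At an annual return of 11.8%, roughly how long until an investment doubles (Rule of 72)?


Formula: Years ≈ 72 / r
Substituting: Years ≈ 72 / 11.8
Years ≈ 6.1

6.1 years


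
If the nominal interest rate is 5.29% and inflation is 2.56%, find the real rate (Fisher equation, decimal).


Formula: (1 + r_real) = (1 + r_nom) / (1 + inflation)
Substituting: (1 + r_real) = 1.0529 / 1.0256
(1 + r_real) = 1.026619
r_real = 1.026619 - 1 = 0.026619

0.026619


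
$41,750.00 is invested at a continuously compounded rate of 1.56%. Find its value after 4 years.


Formula: FV = P * e^(r*t)
Exponent: r*t = 0.0156 * 4 = 0.0624
e^(0.0624) = 1.064388
FV = $41,750.00 * 1.064388 = $44,438.20

$44,438.20


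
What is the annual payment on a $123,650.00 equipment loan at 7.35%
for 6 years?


Formula: PMT = PV * r / (1 - (1+r)^(-n))
Denominator: 1 - (1 + 0.0735)^(-6) = 0.346587
Numerator: $123,650.00 * 0.0735 = 9088.275
PMT = 9088.275 / 0.346587 = $26,222.20

$26,222.20


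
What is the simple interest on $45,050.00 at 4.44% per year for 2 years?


Formula: I = P * r * t
Substituting: I = $45,050.00 * 0.0444 * 2
Step: I = $45,050.00 * 0.0888
I = $4,000.44

$4,000.44


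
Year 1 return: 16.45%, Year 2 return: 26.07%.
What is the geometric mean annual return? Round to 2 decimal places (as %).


Formula: Geometric mean = ((1+r1)*(1+r2))^(1/2) - 1
Product: (1 + 0.1645) * (1 + 0.2607) = 1.1645 * 1.2607 = 1.468085
Square root: 1.468085^0.5 = 1.211646
Geometric mean = 1.211646 - 1 = 0.211646
As percentage: 21.16%

21.16%


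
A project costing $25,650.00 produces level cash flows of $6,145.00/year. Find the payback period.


Formula: Payback = investment / annual cash flow
Substituting: Payback = $25,650.00 / $6,145.00
Payback = 4.1741 years

4.1741 years


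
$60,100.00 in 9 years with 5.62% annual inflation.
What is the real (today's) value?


Formula: Real value = nominal / (1 + inflation)^years
Price level: (1 + 0.0562)^9 = 1.635744
Real value = $60,100.00 / 1.635744 = $36,741.68

$36,741.68


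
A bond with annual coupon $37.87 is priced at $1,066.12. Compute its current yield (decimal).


Formula: Current yield = annual coupon / price
Substituting: CY = $37.87 / $1,066.12
CY = 0.035521

0.035521


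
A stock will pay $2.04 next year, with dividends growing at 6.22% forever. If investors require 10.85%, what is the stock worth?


Formula: P = D1 / (r - g)
Spread: r - g = 0.1085 - 0.0622 = 0.0463
Substituting: P = $2.04 / 0.0463
P = $44.06

$44.06


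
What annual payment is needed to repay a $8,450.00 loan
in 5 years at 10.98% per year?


Formula: PMT = PV * r / (1 - (1+r)^(-n))
Denominator: 1 - (1 + 0.1098)^(-5) = 0.406014
Numerator: $8,450.00 * 0.1098 = 927.81
PMT = 927.81 / 0.406014 = $2,285.17

$2,285.17


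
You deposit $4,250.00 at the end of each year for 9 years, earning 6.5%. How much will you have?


Formula: FV = PMT * ((1+r)^n - 1) / r
Growth factor: (1 + 0.065)^9 = 1.76257
Numerator: 1.76257 - 1 = 0.76257
FV = $4,250.00 * 0.76257 / 0.065 = $49,860.37

$49,860.37


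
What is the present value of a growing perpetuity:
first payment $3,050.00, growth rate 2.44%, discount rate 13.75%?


Formula: PV = C / (r - g)
Spread: r - g = 0.1375 - 0.0244 = 0.1131
Substituting: PV = $3,050.00 / 0.1131
PV = $26,967.29

$26,967.29


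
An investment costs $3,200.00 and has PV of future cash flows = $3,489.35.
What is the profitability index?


Formula: PI = PV(cash flows) / initial investment
Substituting: PI = $3,489.35 / $3,200.00
PI = 1.0904

1.0904


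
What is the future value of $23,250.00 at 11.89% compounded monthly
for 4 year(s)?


Formula: FV = P * (1 + r/m)^(m*t)
Period rate: r/m = 0.1189 / 12 = 0.009908
Total periods: m*t = 12 * 4 = 48
Growth factor: (1 + 0.009908)^48 = 1.605217
FV = $23,250.00 * 1.605217 = $37,321.31

$37,321.31


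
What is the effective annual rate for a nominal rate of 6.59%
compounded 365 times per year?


Formula: EAR = (1 + r/m)^m - 1
Period rate: r/m = 0.0659 / 365 = 0.000181
Compounding: (1 + 0.000181)^365 = 1.068114
EAR = 1.068114 - 1 = 0.068114

0.068114


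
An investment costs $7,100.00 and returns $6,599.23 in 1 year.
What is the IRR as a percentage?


Formula: IRR = C1/C0 - 1
Substituting: IRR = $6,599.23 / $7,100.00 - 1
Ratio: 0.929469 - 1 = -0.070531
IRR = -7.0531%

-7.0531%


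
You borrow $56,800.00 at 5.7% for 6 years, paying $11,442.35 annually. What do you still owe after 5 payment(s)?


Formula: Balance = PV*(1+r)^k - PMT*((1+r)^k - 1)/r
Growth: (1 + 0.057)^5 = 1.319395
Accumulated factor: ((1+r)^k - 1)/r = 5.603427
Balance = $56,800.00 * 1.319395 - $11,442.35 * 5.603427
Balance = $10,825.29

$10,825.29


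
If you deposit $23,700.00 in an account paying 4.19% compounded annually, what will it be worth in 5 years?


Formula: FV = P * (1 + r)^n
Substituting: FV = $23,700.00 * (1 + 0.0419)^5
Growth factor: (1.0419)^5 = 1.227807
FV = $23,700.00 * 1.227807 = $29,099.03

$29,099.03


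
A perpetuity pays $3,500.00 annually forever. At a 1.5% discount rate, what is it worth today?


Formula: PV = C / r
Substituting: PV = $3,500.00 / 0.015
PV = $233,333.33

$233,333.33


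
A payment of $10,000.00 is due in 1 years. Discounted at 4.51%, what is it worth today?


Formula: PV = FV / (1 + r)^n
Substituting: PV = $10,000.00 / (1 + 0.0451)^1
Discount factor: (1.0451)^1 = 1.0451
PV = $10,000.00 / 1.0451 = $9,568.46

$9,568.46


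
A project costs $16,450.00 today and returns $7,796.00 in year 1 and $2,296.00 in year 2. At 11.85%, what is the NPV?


Formula: NPV = C0 + C1/(1+r) + C2/(1+r)^2
Discount C1: $7,796.00 / (1 + 0.1185) = $6,970.05
Discount C2: $2,296.00 / (1 + 0.1185)^2 = $1,835.27
NPV = -$16,450.00 + $6,970.05 + $1,835.27 = -$7,644.68

-$7,644.68


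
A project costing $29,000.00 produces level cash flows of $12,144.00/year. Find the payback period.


Formula: Payback = investment / annual cash flow
Substituting: Payback = $29,000.00 / $12,144.00
Payback = 2.388 years

2.388 years


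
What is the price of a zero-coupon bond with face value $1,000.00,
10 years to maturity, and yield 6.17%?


Formula: Price = FV / (1 + r)^n
Substituting: Price = $1,000.00 / (1 + 0.0617)^10
Discount factor: (1.0617)^10 = 1.819777
Price = $1,000.00 / 1.819777 = $549.52

$549.52


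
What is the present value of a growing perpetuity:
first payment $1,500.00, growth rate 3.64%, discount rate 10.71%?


Formula: PV = C / (r - g)
Spread: r - g = 0.1071 - 0.0364 = 0.0707
Substituting: PV = $1,500.00 / 0.0707
PV = $21,216.41

$21,216.41


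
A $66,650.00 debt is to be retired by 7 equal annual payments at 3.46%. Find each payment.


Formula: PMT = PV * r / (1 - (1+r)^(-n))
Denominator: 1 - (1 + 0.0346)^(-7) = 0.211879
Numerator: $66,650.00 * 0.0346 = 2306.09
PMT = 2306.09 / 0.211879 = $10,883.97

$10,883.97


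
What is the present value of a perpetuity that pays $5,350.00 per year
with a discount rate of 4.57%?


Formula: PV = C / r
Substituting: PV = $5,350.00 / 0.0457
PV = $117,067.83

$117,067.83


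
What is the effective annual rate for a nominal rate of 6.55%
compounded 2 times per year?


Formula: EAR = (1 + r/m)^m - 1
Period rate: r/m = 0.0655 / 2 = 0.03275
Compounding: (1 + 0.03275)^2 = 1.066573
EAR = 1.066573 - 1 = 0.066573

0.066573


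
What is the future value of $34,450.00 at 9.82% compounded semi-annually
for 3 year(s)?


Formula: FV = P * (1 + r/m)^(m*t)
Period rate: r/m = 0.0982 / 2 = 0.0491
Total periods: m*t = 2 * 3 = 6
Growth factor: (1 + 0.0491)^6 = 1.333218
FV = $34,450.00 * 1.333218 = $45,929.38

$45,929.38


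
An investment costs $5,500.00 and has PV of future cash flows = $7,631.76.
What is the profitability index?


Formula: PI = PV(cash flows) / initial investment
Substituting: PI = $7,631.76 / $5,500.00
PI = 1.3876

1.3876


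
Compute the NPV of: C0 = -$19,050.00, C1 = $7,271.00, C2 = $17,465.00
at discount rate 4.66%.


Formula: NPV = C0 + C1/(1+r) + C2/(1+r)^2
Discount C1: $7,271.00 / (1 + 0.0466) = $6,947.26
Discount C2: $17,465.00 / (1 + 0.0466)^2 = $15,944.36
NPV = -$19,050.00 + $6,947.26 + $15,944.36 = $3,841.62

$3,841.62


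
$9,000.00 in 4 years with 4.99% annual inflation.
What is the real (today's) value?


Formula: Real value = nominal / (1 + inflation)^years
Price level: (1 + 0.0499)^4 = 1.215043
Real value = $9,000.00 / 1.215043 = $7,407.14

$7,407.14


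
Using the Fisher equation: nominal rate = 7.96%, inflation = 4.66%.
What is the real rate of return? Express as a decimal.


Formula: (1 + r_real) = (1 + r_nom) / (1 + inflation)
Substituting: (1 + r_real) = 1.0796 / 1.0466
(1 + r_real) = 1.031531
r_real = 1.031531 - 1 = 0.031531

0.031531


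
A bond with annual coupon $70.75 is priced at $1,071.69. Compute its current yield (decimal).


Formula: Current yield = annual coupon / price
Substituting: CY = $70.75 / $1,071.69
CY = 0.066017

0.066017


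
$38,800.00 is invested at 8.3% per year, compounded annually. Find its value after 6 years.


Formula: FV = P * (1 + r)^n
Substituting: FV = $38,800.00 * (1 + 0.083)^6
Growth factor: (1.083)^6 = 1.613507
FV = $38,800.00 * 1.613507 = $62,604.06

$62,604.06


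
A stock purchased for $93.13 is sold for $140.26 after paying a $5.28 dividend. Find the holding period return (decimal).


Formula: HPR = (P1 - P0 + D) / P0
Gain: $140.26 - $93.13 + $5.28 = $52.41
HPR = $52.41 / $93.13 = 0.5628

0.5628


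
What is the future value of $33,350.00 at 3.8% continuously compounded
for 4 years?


Formula: FV = P * e^(r*t)
Exponent: r*t = 0.038 * 4 = 0.152
e^(0.152) = 1.16416
FV = $33,350.00 * 1.16416 = $38,824.74

$38,824.74


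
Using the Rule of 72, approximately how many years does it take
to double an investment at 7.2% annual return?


Formula: Years ≈ 72 / r
Substituting: Years ≈ 72 / 7.2
Years ≈ 10.0

10.0 years


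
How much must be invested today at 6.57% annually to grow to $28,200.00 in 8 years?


Formula: PV = FV / (1 + r)^n
Substituting: PV = $28,200.00 / (1 + 0.0657)^8
Discount factor: (1.0657)^8 = 1.663718
PV = $28,200.00 / 1.663718 = $16,949.99

$16,949.99


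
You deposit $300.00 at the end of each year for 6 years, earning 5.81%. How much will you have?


Formula: FV = PMT * ((1+r)^n - 1) / r
Growth factor: (1 + 0.0581)^6 = 1.403332
Numerator: 1.403332 - 1 = 0.403332
FV = $300.00 * 0.403332 / 0.0581 = $2,082.61

$2,082.61


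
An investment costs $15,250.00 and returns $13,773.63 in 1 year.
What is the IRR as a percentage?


Formula: IRR = C1/C0 - 1
Substituting: IRR = $13,773.63 / $15,250.00 - 1
Ratio: 0.903189 - 1 = -0.096811
IRR = -9.6811%

-9.6811%


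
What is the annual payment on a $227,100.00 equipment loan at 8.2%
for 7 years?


Formula: PMT = PV * r / (1 - (1+r)^(-n))
Denominator: 1 - (1 + 0.082)^(-7) = 0.424018
Numerator: $227,100.00 * 0.082 = 18622.2
PMT = 18622.2 / 0.424018 = $43,918.45

$43,918.45


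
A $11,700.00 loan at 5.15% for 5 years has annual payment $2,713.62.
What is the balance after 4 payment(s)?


Formula: Balance = PV*(1+r)^k - PMT*((1+r)^k - 1)/r
Growth: (1 + 0.0515)^4 = 1.222467
Accumulated factor: ((1+r)^k - 1)/r = 4.319746
Balance = $11,700.00 * 1.222467 - $2,713.62 * 4.319746
Balance = $2,580.71

$2,580.71


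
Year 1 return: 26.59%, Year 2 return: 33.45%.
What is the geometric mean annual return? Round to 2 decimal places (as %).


Formula: Geometric mean = ((1+r1)*(1+r2))^(1/2) - 1
Product: (1 + 0.2659) * (1 + 0.3345) = 1.2659 * 1.3345 = 1.689344
Square root: 1.689344^0.5 = 1.299747
Geometric mean = 1.299747 - 1 = 0.299747
As percentage: 29.97%

29.97%


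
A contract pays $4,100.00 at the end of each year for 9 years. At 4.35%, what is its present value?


Formula: PV = PMT * (1 - (1+r)^(-n)) / r
Discount factor: (1 + 0.0435)^(-9) = 0.68166
Bracket: 1 - 0.68166 = 0.31834
PV = $4,100.00 * 0.31834 / 0.0435 = $30,004.44

$30,004.44


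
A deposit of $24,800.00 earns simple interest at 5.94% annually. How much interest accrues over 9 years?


Formula: I = P * r * t
Substituting: I = $24,800.00 * 0.0594 * 9
Step: I = $24,800.00 * 0.5346
I = $13,258.08

$13,258.08


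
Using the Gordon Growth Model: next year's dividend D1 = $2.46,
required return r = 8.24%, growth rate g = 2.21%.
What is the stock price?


Formula: P = D1 / (r - g)
Spread: r - g = 0.0824 - 0.0221 = 0.0603
Substituting: P = $2.46 / 0.0603
P = $40.80

$40.80


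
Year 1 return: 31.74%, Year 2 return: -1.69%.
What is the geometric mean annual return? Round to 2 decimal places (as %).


Formula: Geometric mean = ((1+r1)*(1+r2))^(1/2) - 1
Product: (1 + 0.3174) * (1 + -0.0169) = 1.3174 * 0.9831 = 1.295136
Square root: 1.295136^0.5 = 1.13804
Geometric mean = 1.13804 - 1 = 0.13804
As percentage: 13.80%

13.80%


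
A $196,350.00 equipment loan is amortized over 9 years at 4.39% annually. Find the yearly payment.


Formula: PMT = PV * r / (1 - (1+r)^(-n))
Denominator: 1 - (1 + 0.0439)^(-9) = 0.320687
Numerator: $196,350.00 * 0.0439 = 8619.765
PMT = 8619.765 / 0.320687 = $26,879.06

$26,879.06


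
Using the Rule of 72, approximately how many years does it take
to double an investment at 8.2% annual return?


Formula: Years ≈ 72 / r
Substituting: Years ≈ 72 / 8.2
Years ≈ 8.8

8.8 years


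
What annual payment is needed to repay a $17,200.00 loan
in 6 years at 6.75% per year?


Formula: PMT = PV * r / (1 - (1+r)^(-n))
Denominator: 1 - (1 + 0.0675)^(-6) = 0.32424
Numerator: $17,200.00 * 0.0675 = 1161.0
PMT = 1161.0 / 0.32424 = $3,580.68

$3,580.68


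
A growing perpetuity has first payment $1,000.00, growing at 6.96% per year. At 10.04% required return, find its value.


Formula: PV = C / (r - g)
Spread: r - g = 0.1004 - 0.0696 = 0.0308
Substituting: PV = $1,000.00 / 0.0308
PV = $32,467.53

$32,467.53


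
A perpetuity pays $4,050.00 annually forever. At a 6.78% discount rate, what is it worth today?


Formula: PV = C / r
Substituting: PV = $4,050.00 / 0.0678
PV = $59,734.51

$59,734.51


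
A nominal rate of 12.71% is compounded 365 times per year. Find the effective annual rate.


Formula: EAR = (1 + r/m)^m - 1
Period rate: r/m = 0.1271 / 365 = 0.000348
Compounding: (1 + 0.000348)^365 = 1.135505
EAR = 1.135505 - 1 = 0.135505

0.135505


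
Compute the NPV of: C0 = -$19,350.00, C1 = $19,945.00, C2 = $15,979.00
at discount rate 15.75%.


Formula: NPV = C0 + C1/(1+r) + C2/(1+r)^2
Discount C1: $19,945.00 / (1 + 0.1575) = $17,231.10
Discount C2: $15,979.00 / (1 + 0.1575)^2 = $11,926.35
NPV = -$19,350.00 + $17,231.10 + $11,926.35 = $9,807.45

$9,807.45


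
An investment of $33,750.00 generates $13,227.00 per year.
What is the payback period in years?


Formula: Payback = investment / annual cash flow
Substituting: Payback = $33,750.00 / $13,227.00
Payback = 2.5516 years

2.5516 years


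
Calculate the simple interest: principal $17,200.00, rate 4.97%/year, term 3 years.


Formula: I = P * r * t
Substituting: I = $17,200.00 * 0.0497 * 3
Step: I = $17,200.00 * 0.1491
I = $2,564.52

$2,564.52


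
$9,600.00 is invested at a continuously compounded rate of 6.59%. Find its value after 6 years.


Formula: FV = P * e^(r*t)
Exponent: r*t = 0.0659 * 6 = 0.3954
e^(0.3954) = 1.484978
FV = $9,600.00 * 1.484978 = $14,255.79

$14,255.79


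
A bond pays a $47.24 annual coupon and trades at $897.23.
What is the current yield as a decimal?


Formula: Current yield = annual coupon / price
Substituting: CY = $47.24 / $897.23
CY = 0.052651

0.052651


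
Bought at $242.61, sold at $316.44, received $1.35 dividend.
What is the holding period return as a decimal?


Formula: HPR = (P1 - P0 + D) / P0
Gain: $316.44 - $242.61 + $1.35 = $75.18
HPR = $75.18 / $242.61 = 0.3099

0.3099


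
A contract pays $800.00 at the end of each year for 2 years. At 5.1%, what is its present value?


Formula: PV = PMT * (1 - (1+r)^(-n)) / r
Discount factor: (1 + 0.051)^(-2) = 0.905304
Bracket: 1 - 0.905304 = 0.094696
PV = $800.00 * 0.094696 / 0.051 = $1,485.42

$1,485.42


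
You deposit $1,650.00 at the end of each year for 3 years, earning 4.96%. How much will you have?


Formula: FV = PMT * ((1+r)^n - 1) / r
Growth factor: (1 + 0.0496)^3 = 1.156303
Numerator: 1.156303 - 1 = 0.156303
FV = $1,650.00 * 0.156303 / 0.0496 = $5,199.58

$5,199.58


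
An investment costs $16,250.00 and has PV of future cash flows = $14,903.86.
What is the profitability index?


Formula: PI = PV(cash flows) / initial investment
Substituting: PI = $14,903.86 / $16,250.00
PI = 0.9172

0.9172


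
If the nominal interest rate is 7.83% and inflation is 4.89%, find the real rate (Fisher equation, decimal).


Formula: (1 + r_real) = (1 + r_nom) / (1 + inflation)
Substituting: (1 + r_real) = 1.0783 / 1.0489
(1 + r_real) = 1.028029
r_real = 1.028029 - 1 = 0.028029

0.028029


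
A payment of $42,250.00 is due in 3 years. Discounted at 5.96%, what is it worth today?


Formula: PV = FV / (1 + r)^n
Substituting: PV = $42,250.00 / (1 + 0.0596)^3
Discount factor: (1.0596)^3 = 1.189668
PV = $42,250.00 / 1.189668 = $35,514.10

$35,514.10


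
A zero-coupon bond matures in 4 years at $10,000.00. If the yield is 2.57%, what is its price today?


Formula: Price = FV / (1 + r)^n
Substituting: Price = $10,000.00 / (1 + 0.0257)^4
Discount factor: (1.0257)^4 = 1.106831
Price = $10,000.00 / 1.106831 = $9,034.80

$9,034.80


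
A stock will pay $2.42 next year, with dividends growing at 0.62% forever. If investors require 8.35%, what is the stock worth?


Formula: P = D1 / (r - g)
Spread: r - g = 0.0835 - 0.0062 = 0.0773
Substituting: P = $2.42 / 0.0773
P = $31.31

$31.31


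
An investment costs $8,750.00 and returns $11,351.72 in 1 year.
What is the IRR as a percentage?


Formula: IRR = C1/C0 - 1
Substituting: IRR = $11,351.72 / $8,750.00 - 1
Ratio: 1.297339 - 1 = 0.297339
IRR = 29.7339%

29.7339%


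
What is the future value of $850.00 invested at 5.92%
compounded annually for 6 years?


Formula: FV = P * (1 + r)^n
Substituting: FV = $850.00 * (1 + 0.0592)^6
Growth factor: (1.0592)^6 = 1.412108
FV = $850.00 * 1.412108 = $1,200.29

$1,200.29


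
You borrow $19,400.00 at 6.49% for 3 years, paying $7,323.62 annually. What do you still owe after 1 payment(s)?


Formula: Balance = PV*(1+r)^k - PMT*((1+r)^k - 1)/r
Growth: (1 + 0.0649)^1 = 1.0649
Accumulated factor: ((1+r)^k - 1)/r = 1.0
Balance = $19,400.00 * 1.0649 - $7,323.62 * 1.0
Balance = $13,335.44

$13,335.44


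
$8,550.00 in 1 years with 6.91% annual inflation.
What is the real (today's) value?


Formula: Real value = nominal / (1 + inflation)^years
Price level: (1 + 0.0691)^1 = 1.0691
Real value = $8,550.00 / 1.0691 = $7,997.38

$7,997.38


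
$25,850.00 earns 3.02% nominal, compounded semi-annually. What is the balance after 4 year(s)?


Formula: FV = P * (1 + r/m)^(m*t)
Period rate: r/m = 0.0302 / 2 = 0.0151
Total periods: m*t = 2 * 4 = 8
Growth factor: (1 + 0.0151)^8 = 1.127381
FV = $25,850.00 * 1.127381 = $29,142.79

$29,142.79


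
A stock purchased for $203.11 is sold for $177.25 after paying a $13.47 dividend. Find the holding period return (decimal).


Formula: HPR = (P1 - P0 + D) / P0
Gain: $177.25 - $203.11 + $13.47 = -$12.39
HPR = -$12.39 / $203.11 = -0.061

-0.061


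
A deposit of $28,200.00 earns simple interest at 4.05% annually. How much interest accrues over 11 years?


Formula: I = P * r * t
Substituting: I = $28,200.00 * 0.0405 * 11
Step: I = $28,200.00 * 0.4455
I = $12,563.10

$12,563.10


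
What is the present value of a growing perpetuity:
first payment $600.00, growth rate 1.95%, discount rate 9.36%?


Formula: PV = C / (r - g)
Spread: r - g = 0.0936 - 0.0195 = 0.0741
Substituting: PV = $600.00 / 0.0741
PV = $8,097.17

$8,097.17


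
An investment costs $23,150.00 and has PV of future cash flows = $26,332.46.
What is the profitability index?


Formula: PI = PV(cash flows) / initial investment
Substituting: PI = $26,332.46 / $23,150.00
PI = 1.1375

1.1375


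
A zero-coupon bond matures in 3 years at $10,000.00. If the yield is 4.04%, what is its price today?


Formula: Price = FV / (1 + r)^n
Substituting: Price = $10,000.00 / (1 + 0.0404)^3
Discount factor: (1.0404)^3 = 1.126162
Price = $10,000.00 / 1.126162 = $8,879.71

$8,879.71


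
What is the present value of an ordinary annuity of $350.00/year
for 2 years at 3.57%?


Formula: PV = PMT * (1 - (1+r)^(-n)) / r
Discount factor: (1 + 0.0357)^(-2) = 0.932249
Bracket: 1 - 0.932249 = 0.067751
PV = $350.00 * 0.067751 / 0.0357 = $664.22

$664.22


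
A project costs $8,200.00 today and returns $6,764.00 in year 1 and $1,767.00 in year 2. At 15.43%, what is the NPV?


Formula: NPV = C0 + C1/(1+r) + C2/(1+r)^2
Discount C1: $6,764.00 / (1 + 0.1543) = $5,859.83
Discount C2: $1,767.00 / (1 + 0.1543)^2 = $1,326.17
NPV = -$8,200.00 + $5,859.83 + $1,326.17 = -$1,014.00

-$1,014.00


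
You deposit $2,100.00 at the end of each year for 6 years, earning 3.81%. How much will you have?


Formula: FV = PMT * ((1+r)^n - 1) / r
Growth factor: (1 + 0.0381)^6 = 1.251512
Numerator: 1.251512 - 1 = 0.251512
FV = $2,100.00 * 0.251512 / 0.0381 = $13,862.89

$13,862.89


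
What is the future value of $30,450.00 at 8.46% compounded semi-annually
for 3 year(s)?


Formula: FV = P * (1 + r/m)^(m*t)
Period rate: r/m = 0.0846 / 2 = 0.0423
Total periods: m*t = 2 * 3 = 6
Growth factor: (1 + 0.0423)^6 = 1.282202
FV = $30,450.00 * 1.282202 = $39,043.05

$39,043.05


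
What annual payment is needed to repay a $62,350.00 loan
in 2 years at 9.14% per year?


Formula: PMT = PV * r / (1 - (1+r)^(-n))
Denominator: 1 - (1 + 0.0914)^(-2) = 0.160478
Numerator: $62,350.00 * 0.0914 = 5698.79
PMT = 5698.79 / 0.160478 = $35,511.36

$35,511.36


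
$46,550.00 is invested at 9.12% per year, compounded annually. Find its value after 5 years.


Formula: FV = P * (1 + r)^n
Substituting: FV = $46,550.00 * (1 + 0.0912)^5
Growth factor: (1.0912)^5 = 1.547112
FV = $46,550.00 * 1.547112 = $72,018.07

$72,018.07


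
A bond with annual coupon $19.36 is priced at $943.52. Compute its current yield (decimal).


Formula: Current yield = annual coupon / price
Substituting: CY = $19.36 / $943.52
CY = 0.020519

0.020519


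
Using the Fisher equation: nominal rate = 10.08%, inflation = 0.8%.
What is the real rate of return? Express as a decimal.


Formula: (1 + r_real) = (1 + r_nom) / (1 + inflation)
Substituting: (1 + r_real) = 1.1008 / 1.008
(1 + r_real) = 1.092063
r_real = 1.092063 - 1 = 0.092063

0.092063


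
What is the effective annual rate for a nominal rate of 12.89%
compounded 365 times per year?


Formula: EAR = (1 + r/m)^m - 1
Period rate: r/m = 0.1289 / 365 = 0.000353
Compounding: (1 + 0.000353)^365 = 1.13755
EAR = 1.13755 - 1 = 0.13755

0.13755


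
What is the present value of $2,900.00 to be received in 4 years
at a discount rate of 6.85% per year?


Formula: PV = FV / (1 + r)^n
Substituting: PV = $2,900.00 / (1 + 0.0685)^4
Discount factor: (1.0685)^4 = 1.303461
PV = $2,900.00 / 1.303461 = $2,224.85

$2,224.85


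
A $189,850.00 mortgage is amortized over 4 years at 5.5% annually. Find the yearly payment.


Formula: PMT = PV * r / (1 - (1+r)^(-n))
Denominator: 1 - (1 + 0.055)^(-4) = 0.192783
Numerator: $189,850.00 * 0.055 = 10441.75
PMT = 10441.75 / 0.192783 = $54,163.16

$54,163.16


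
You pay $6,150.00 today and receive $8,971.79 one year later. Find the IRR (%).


Formula: IRR = C1/C0 - 1
Substituting: IRR = $8,971.79 / $6,150.00 - 1
Ratio: 1.458828 - 1 = 0.458828
IRR = 45.8828%

45.8828%


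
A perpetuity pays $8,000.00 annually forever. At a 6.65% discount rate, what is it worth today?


Formula: PV = C / r
Substituting: PV = $8,000.00 / 0.0665
PV = $120,300.75

$120,300.75


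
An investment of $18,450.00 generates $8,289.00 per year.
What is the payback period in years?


Formula: Payback = investment / annual cash flow
Substituting: Payback = $18,450.00 / $8,289.00
Payback = 2.2258 years

2.2258 years


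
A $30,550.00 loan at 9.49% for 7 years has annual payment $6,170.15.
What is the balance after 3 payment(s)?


Formula: Balance = PV*(1+r)^k - PMT*((1+r)^k - 1)/r
Growth: (1 + 0.0949)^3 = 1.312573
Accumulated factor: ((1+r)^k - 1)/r = 3.293706
Balance = $30,550.00 * 1.312573 - $6,170.15 * 3.293706
Balance = $19,776.44

$19,776.44


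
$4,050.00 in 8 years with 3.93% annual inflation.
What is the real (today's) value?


Formula: Real value = nominal / (1 + inflation)^years
Price level: (1 + 0.0393)^8 = 1.361217
Real value = $4,050.00 / 1.361217 = $2,975.28

$2,975.28


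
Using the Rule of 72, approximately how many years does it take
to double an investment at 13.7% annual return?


Formula: Years ≈ 72 / r
Substituting: Years ≈ 72 / 13.7
Years ≈ 5.3

5.3 years


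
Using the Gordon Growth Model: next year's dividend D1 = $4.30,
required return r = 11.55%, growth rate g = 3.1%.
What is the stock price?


Formula: P = D1 / (r - g)
Spread: r - g = 0.1155 - 0.031 = 0.0845
Substituting: P = $4.30 / 0.0845
P = $50.89

$50.89


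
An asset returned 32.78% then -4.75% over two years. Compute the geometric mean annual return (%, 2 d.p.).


Formula: Geometric mean = ((1+r1)*(1+r2))^(1/2) - 1
Product: (1 + 0.3278) * (1 + -0.0475) = 1.3278 * 0.9525 = 1.26473
Square root: 1.26473^0.5 = 1.124602
Geometric mean = 1.124602 - 1 = 0.124602
As percentage: 12.46%

12.46%


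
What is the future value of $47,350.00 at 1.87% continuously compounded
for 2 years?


Formula: FV = P * e^(r*t)
Exponent: r*t = 0.0187 * 2 = 0.0374
e^(0.0374) = 1.038108
FV = $47,350.00 * 1.038108 = $49,154.42

$49,154.42


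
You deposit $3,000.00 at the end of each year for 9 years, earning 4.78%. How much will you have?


Formula: FV = PMT * ((1+r)^n - 1) / r
Growth factor: (1 + 0.0478)^9 = 1.522319
Numerator: 1.522319 - 1 = 0.522319
FV = $3,000.00 * 0.522319 / 0.0478 = $32,781.50

$32,781.50


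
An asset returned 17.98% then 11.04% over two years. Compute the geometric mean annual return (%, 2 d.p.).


Formula: Geometric mean = ((1+r1)*(1+r2))^(1/2) - 1
Product: (1 + 0.1798) * (1 + 0.1104) = 1.1798 * 1.1104 = 1.31005
Square root: 1.31005^0.5 = 1.144574
Geometric mean = 1.144574 - 1 = 0.144574
As percentage: 14.46%

14.46%


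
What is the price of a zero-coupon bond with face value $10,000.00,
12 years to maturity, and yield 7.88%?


Formula: Price = FV / (1 + r)^n
Substituting: Price = $10,000.00 / (1 + 0.0788)^12
Discount factor: (1.0788)^12 = 2.484799
Price = $10,000.00 / 2.484799 = $4,024.47

$4,024.47


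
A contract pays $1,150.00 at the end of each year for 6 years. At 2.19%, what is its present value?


Formula: PV = PMT * (1 - (1+r)^(-n)) / r
Discount factor: (1 + 0.0219)^(-6) = 0.878111
Bracket: 1 - 0.878111 = 0.121889
PV = $1,150.00 * 0.121889 / 0.0219 = $6,400.54

$6,400.54


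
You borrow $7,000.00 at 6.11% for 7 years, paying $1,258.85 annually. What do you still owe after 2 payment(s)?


Formula: Balance = PV*(1+r)^k - PMT*((1+r)^k - 1)/r
Growth: (1 + 0.0611)^2 = 1.125933
Accumulated factor: ((1+r)^k - 1)/r = 2.0611
Balance = $7,000.00 * 1.125933 - $1,258.85 * 2.0611
Balance = $5,286.92

$5,286.92


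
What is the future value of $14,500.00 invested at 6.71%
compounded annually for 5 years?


Formula: FV = P * (1 + r)^n
Substituting: FV = $14,500.00 * (1 + 0.0671)^5
Growth factor: (1.0671)^5 = 1.383648
FV = $14,500.00 * 1.383648 = $20,062.90

$20,062.90


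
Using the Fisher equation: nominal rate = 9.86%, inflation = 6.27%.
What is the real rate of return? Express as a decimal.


Formula: (1 + r_real) = (1 + r_nom) / (1 + inflation)
Substituting: (1 + r_real) = 1.0986 / 1.0627
(1 + r_real) = 1.033782
r_real = 1.033782 - 1 = 0.033782

0.033782


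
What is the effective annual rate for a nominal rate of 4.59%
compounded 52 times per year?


Formula: EAR = (1 + r/m)^m - 1
Period rate: r/m = 0.0459 / 52 = 0.000883
Compounding: (1 + 0.000883)^52 = 1.046949
EAR = 1.046949 - 1 = 0.046949

0.046949


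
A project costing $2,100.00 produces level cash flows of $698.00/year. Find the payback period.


Formula: Payback = investment / annual cash flow
Substituting: Payback = $2,100.00 / $698.00
Payback = 3.0086 years

3.0086 years


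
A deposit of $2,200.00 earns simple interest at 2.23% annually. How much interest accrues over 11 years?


Formula: I = P * r * t
Substituting: I = $2,200.00 * 0.0223 * 11
Step: I = $2,200.00 * 0.2453
I = $539.66

$539.66


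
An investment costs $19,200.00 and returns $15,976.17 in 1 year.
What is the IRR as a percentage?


Formula: IRR = C1/C0 - 1
Substituting: IRR = $15,976.17 / $19,200.00 - 1
Ratio: 0.832092 - 1 = -0.167908
IRR = -16.7908%

-16.7908%


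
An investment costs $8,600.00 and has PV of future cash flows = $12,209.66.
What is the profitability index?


Formula: PI = PV(cash flows) / initial investment
Substituting: PI = $12,209.66 / $8,600.00
PI = 1.4197

1.4197


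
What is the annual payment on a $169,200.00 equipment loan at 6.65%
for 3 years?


Formula: PMT = PV * r / (1 - (1+r)^(-n))
Denominator: 1 - (1 + 0.0665)^(-3) = 0.175639
Numerator: $169,200.00 * 0.0665 = 11251.8
PMT = 11251.8 / 0.175639 = $64,062.07

$64,062.07


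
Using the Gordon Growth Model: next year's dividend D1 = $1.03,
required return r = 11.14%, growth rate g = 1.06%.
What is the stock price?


Formula: P = D1 / (r - g)
Spread: r - g = 0.1114 - 0.0106 = 0.1008
Substituting: P = $1.03 / 0.1008
P = $10.22

$10.22


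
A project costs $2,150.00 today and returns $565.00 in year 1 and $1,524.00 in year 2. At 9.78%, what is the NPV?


Formula: NPV = C0 + C1/(1+r) + C2/(1+r)^2
Discount C1: $565.00 / (1 + 0.0978) = $514.67
Discount C2: $1,524.00 / (1 + 0.0978)^2 = $1,264.56
NPV = -$2,150.00 + $514.67 + $1,264.56 = -$370.78

-$370.78


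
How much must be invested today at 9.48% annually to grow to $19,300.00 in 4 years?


Formula: PV = FV / (1 + r)^n
Substituting: PV = $19,300.00 / (1 + 0.0948)^4
Discount factor: (1.0948)^4 = 1.436611
PV = $19,300.00 / 1.436611 = $13,434.40

$13,434.40


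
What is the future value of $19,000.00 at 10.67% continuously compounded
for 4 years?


Formula: FV = P * e^(r*t)
Exponent: r*t = 0.1067 * 4 = 0.4268
e^(0.4268) = 1.532346
FV = $19,000.00 * 1.532346 = $29,114.58

$29,114.58


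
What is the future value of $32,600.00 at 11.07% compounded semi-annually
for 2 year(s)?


Formula: FV = P * (1 + r/m)^(m*t)
Period rate: r/m = 0.1107 / 2 = 0.05535
Total periods: m*t = 2 * 2 = 4
Growth factor: (1 + 0.05535)^4 = 1.240469
FV = $32,600.00 * 1.240469 = $40,439.30

$40,439.30


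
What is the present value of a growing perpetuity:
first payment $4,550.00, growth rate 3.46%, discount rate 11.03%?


Formula: PV = C / (r - g)
Spread: r - g = 0.1103 - 0.0346 = 0.0757
Substituting: PV = $4,550.00 / 0.0757
PV = $60,105.68

$60,105.68


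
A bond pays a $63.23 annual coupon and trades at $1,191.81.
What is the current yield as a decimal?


Formula: Current yield = annual coupon / price
Substituting: CY = $63.23 / $1,191.81
CY = 0.053054

0.053054


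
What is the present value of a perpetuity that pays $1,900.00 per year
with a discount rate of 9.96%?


Formula: PV = C / r
Substituting: PV = $1,900.00 / 0.0996
PV = $19,076.31

$19,076.31


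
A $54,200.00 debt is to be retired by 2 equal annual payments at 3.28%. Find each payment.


Formula: PMT = PV * r / (1 - (1+r)^(-n))
Denominator: 1 - (1 + 0.0328)^(-2) = 0.062508
Numerator: $54,200.00 * 0.0328 = 1777.76
PMT = 1777.76 / 0.062508 = $28,440.49

$28,440.49


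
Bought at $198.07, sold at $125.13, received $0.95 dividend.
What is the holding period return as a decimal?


Formula: HPR = (P1 - P0 + D) / P0
Gain: $125.13 - $198.07 + $0.95 = -$71.99
HPR = -$71.99 / $198.07 = -0.3635

-0.3635


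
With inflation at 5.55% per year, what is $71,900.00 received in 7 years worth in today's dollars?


Formula: Real value = nominal / (1 + inflation)^years
Price level: (1 + 0.0555)^7 = 1.459512
Real value = $71,900.00 / 1.459512 = $49,263.04

$49,263.04


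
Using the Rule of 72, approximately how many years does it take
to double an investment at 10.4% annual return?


Formula: Years ≈ 72 / r
Substituting: Years ≈ 72 / 10.4
Years ≈ 6.9

6.9 years


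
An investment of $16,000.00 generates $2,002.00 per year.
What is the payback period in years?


Formula: Payback = investment / annual cash flow
Substituting: Payback = $16,000.00 / $2,002.00
Payback = 7.992 years

7.992 years


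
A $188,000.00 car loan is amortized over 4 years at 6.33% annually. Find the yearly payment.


Formula: PMT = PV * r / (1 - (1+r)^(-n))
Denominator: 1 - (1 + 0.0633)^(-4) = 0.217694
Numerator: $188,000.00 * 0.0633 = 11900.4
PMT = 11900.4 / 0.217694 = $54,665.76

$54,665.76


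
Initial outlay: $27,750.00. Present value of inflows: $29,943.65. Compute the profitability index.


Formula: PI = PV(cash flows) / initial investment
Substituting: PI = $29,943.65 / $27,750.00
PI = 1.0791

1.0791


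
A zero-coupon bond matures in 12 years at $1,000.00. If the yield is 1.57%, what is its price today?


Formula: Price = FV / (1 + r)^n
Substituting: Price = $1,000.00 / (1 + 0.0157)^12
Discount factor: (1.0157)^12 = 1.205551
Price = $1,000.00 / 1.205551 = $829.50

$829.50


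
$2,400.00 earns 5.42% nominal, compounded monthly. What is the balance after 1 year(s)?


Formula: FV = P * (1 + r/m)^(m*t)
Period rate: r/m = 0.0542 / 12 = 0.004517
Total periods: m*t = 12 * 1 = 12
Growth factor: (1 + 0.004517)^12 = 1.055567
FV = $2,400.00 * 1.055567 = $2,533.36

$2,533.36


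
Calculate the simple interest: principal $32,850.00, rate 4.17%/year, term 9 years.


Formula: I = P * r * t
Substituting: I = $32,850.00 * 0.0417 * 9
Step: I = $32,850.00 * 0.3753
I = $12,328.61

$12,328.61


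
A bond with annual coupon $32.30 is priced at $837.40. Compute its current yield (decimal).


Formula: Current yield = annual coupon / price
Substituting: CY = $32.30 / $837.40
CY = 0.038572

0.038572


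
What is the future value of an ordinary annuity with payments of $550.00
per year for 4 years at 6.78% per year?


Formula: FV = PMT * ((1+r)^n - 1) / r
Growth factor: (1 + 0.0678)^4 = 1.300049
Numerator: 1.300049 - 1 = 0.300049
FV = $550.00 * 0.300049 / 0.0678 = $2,434.02

$2,434.02


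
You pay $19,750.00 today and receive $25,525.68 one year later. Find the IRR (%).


Formula: IRR = C1/C0 - 1
Substituting: IRR = $25,525.68 / $19,750.00 - 1
Ratio: 1.292439 - 1 = 0.292439
IRR = 29.2439%

29.2439%


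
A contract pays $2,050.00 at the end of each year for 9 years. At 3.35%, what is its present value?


Formula: PV = PMT * (1 - (1+r)^(-n)) / r
Discount factor: (1 + 0.0335)^(-9) = 0.743371
Bracket: 1 - 0.743371 = 0.256629
PV = $2,050.00 * 0.256629 / 0.0335 = $15,704.16

$15,704.16
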